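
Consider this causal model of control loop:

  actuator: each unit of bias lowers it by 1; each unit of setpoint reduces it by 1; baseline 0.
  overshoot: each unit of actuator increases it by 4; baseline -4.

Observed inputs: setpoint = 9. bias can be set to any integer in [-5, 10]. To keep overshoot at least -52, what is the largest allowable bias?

Substituting into the actuator equation gives actuator = -bias - 9.
This gives overshoot = -4*bias - 40.
Require -4*bias - 40 ≥ -52, so bias ≤ 3.
The largest integer in [-5, 10] satisfying this is 3.

bias = 3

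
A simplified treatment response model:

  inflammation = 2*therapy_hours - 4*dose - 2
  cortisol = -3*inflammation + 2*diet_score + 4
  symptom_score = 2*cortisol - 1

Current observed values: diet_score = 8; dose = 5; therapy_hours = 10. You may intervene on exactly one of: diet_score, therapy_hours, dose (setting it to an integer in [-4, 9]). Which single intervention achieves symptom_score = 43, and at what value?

Intervening on diet_score: with other inputs at their observed values, symptom_score = 4*diet_score + 19. Solving for 43 gives diet_score = 6, within [-4, 9].
Intervening on therapy_hours: symptom_score = -12*therapy_hours + 171. Reaching 43 requires therapy_hours = 32/3, not an integer.
Intervening on dose: symptom_score = 24*dose - 69. Reaching 43 requires dose = 14/3, not an integer.

set diet_score = 6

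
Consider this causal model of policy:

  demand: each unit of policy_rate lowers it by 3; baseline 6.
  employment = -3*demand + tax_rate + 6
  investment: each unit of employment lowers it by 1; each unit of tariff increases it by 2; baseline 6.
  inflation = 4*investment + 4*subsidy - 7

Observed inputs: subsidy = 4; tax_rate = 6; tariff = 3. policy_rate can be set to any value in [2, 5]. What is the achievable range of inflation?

-99 to 9

Substituting into the employment equation gives employment = 9*policy_rate - 6.
Substituting into the investment equation gives investment = -9*policy_rate + 18.
Substituting into the inflation equation gives inflation = -36*policy_rate + 81.
Linear in policy_rate, so extremes are at the endpoints: policy_rate = 2 gives inflation = 9; policy_rate = 5 gives inflation = -99.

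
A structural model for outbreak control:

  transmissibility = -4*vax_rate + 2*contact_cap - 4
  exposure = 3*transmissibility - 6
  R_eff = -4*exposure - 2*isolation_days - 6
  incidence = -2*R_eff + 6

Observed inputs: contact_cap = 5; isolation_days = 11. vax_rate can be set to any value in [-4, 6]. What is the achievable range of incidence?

-418 to 542

Substituting into the transmissibility equation gives transmissibility = -4*vax_rate + 6.
So exposure = -12*vax_rate + 12.
So R_eff = 48*vax_rate - 76.
This gives incidence = -96*vax_rate + 158.
Linear in vax_rate, so extremes are at the endpoints: vax_rate = -4 gives incidence = 542; vax_rate = 6 gives incidence = -418.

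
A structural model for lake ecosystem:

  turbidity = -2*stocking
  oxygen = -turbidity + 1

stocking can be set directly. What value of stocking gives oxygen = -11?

stocking = -6

Substituting into the oxygen equation gives oxygen = 2*stocking + 1.
Solve 2*stocking + 1 = -11: stocking = (-11 - 1) / 2 = -6.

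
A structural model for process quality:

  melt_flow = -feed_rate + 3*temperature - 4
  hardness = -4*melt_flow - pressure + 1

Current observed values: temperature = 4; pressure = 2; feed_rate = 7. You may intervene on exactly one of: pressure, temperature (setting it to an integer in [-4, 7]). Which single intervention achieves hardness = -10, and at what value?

Intervening on pressure: with other inputs at their observed values, hardness = -pressure - 3. Solving for -10 gives pressure = 7, within [-4, 7].
Intervening on temperature: hardness = -12*temperature + 43. Reaching -10 requires temperature = 53/12, not an integer.

set pressure = 7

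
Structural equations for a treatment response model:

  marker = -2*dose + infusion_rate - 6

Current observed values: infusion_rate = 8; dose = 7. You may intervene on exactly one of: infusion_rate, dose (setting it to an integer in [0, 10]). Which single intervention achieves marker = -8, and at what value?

Intervening on infusion_rate: marker = infusion_rate - 20. Reaching -8 requires infusion_rate = 12, outside [0, 10].
Intervening on dose: with other inputs at their observed values, marker = -2*dose + 2. Solving for -8 gives dose = 5, within [0, 10].

set dose = 5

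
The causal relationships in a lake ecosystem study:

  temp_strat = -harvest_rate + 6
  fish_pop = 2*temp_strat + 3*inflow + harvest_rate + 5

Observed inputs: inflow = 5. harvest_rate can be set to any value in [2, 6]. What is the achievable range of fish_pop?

26 to 30

Substituting into the fish_pop equation gives fish_pop = -harvest_rate + 32.
Linear in harvest_rate, so extremes are at the endpoints: harvest_rate = 2 gives fish_pop = 30; harvest_rate = 6 gives fish_pop = 26.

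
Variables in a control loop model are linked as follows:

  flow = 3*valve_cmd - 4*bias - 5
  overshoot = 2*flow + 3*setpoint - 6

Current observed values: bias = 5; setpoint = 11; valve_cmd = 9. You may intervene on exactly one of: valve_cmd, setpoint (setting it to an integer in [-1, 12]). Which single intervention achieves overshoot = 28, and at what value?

set setpoint = 10

Intervening on valve_cmd: overshoot = 6*valve_cmd - 23. Reaching 28 requires valve_cmd = 17/2, not an integer.
Intervening on setpoint: with other inputs at their observed values, overshoot = 3*setpoint - 2. Solving for 28 gives setpoint = 10, within [-1, 12].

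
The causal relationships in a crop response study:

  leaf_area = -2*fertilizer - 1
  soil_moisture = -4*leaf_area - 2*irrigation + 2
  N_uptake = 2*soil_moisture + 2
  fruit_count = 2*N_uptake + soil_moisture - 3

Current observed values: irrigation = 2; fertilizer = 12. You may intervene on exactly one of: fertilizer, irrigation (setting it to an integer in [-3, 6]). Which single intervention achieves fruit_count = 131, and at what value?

set fertilizer = 3

Intervening on fertilizer: with other inputs at their observed values, fruit_count = 40*fertilizer + 11. Solving for 131 gives fertilizer = 3, within [-3, 6].
Intervening on irrigation: fruit_count = -10*irrigation + 511. Reaching 131 requires irrigation = 38, outside [-3, 6].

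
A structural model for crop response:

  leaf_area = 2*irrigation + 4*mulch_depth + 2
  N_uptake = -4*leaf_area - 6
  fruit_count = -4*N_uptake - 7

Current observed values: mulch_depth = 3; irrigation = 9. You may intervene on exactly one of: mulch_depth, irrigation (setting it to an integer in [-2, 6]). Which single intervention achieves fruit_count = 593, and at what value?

Intervening on mulch_depth: with other inputs at their observed values, fruit_count = 64*mulch_depth + 337. Solving for 593 gives mulch_depth = 4, within [-2, 6].
Intervening on irrigation: fruit_count = 32*irrigation + 241. Reaching 593 requires irrigation = 11, outside [-2, 6].

set mulch_depth = 4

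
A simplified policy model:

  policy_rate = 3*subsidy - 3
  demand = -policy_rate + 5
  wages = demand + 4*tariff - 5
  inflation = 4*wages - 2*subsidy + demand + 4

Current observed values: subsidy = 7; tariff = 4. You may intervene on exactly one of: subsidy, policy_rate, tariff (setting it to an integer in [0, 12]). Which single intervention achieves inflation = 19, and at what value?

Intervening on subsidy: inflation = -17*subsidy + 88. Reaching 19 requires subsidy = 69/17, not an integer.
Intervening on policy_rate: with other inputs at their observed values, inflation = -5*policy_rate + 59. Solving for 19 gives policy_rate = 8, within [0, 12].
Intervening on tariff: inflation = 16*tariff - 95. Reaching 19 requires tariff = 57/8, not an integer.

set policy_rate = 8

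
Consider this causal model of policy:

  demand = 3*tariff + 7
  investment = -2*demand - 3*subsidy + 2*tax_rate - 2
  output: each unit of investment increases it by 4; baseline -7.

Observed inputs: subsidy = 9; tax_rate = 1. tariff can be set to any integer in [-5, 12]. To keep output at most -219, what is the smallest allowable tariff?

Substituting into the investment equation gives investment = -6*tariff - 41.
output becomes -24*tariff - 171.
Require -24*tariff - 171 ≤ -219, so tariff ≥ 2.
The smallest integer in [-5, 12] satisfying this is 2.

tariff = 2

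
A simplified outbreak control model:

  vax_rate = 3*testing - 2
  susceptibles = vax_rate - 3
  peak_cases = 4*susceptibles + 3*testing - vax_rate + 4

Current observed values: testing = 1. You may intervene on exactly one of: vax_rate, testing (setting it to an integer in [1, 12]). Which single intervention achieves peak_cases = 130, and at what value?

set testing = 12

Intervening on vax_rate: peak_cases = 3*vax_rate - 5. Reaching 130 requires vax_rate = 45, outside [1, 12].
Intervening on testing: with other inputs at their observed values, peak_cases = 12*testing - 14. Solving for 130 gives testing = 12, within [1, 12].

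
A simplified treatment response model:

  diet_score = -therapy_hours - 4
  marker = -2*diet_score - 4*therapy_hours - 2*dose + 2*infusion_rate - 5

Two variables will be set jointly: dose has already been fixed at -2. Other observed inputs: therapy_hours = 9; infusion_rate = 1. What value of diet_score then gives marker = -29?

diet_score = -3

With dose held at -2:
Intervening on diet_score fixes its value directly, overriding its dependence on therapy_hours.
Substituting into the marker equation gives marker = -2*diet_score - 35.
Solve -2*diet_score - 35 = -29: diet_score = (-29 + 35) / -2 = -3.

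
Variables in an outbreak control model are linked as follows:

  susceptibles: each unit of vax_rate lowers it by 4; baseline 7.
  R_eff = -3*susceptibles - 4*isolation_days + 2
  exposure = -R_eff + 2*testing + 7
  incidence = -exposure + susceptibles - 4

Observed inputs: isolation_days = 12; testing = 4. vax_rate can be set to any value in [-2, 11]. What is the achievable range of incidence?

-95 to 9

Substituting into the R_eff equation gives R_eff = 12*vax_rate - 67.
Substituting into the exposure equation gives exposure = -12*vax_rate + 82.
This gives incidence = 8*vax_rate - 79.
Linear in vax_rate, so extremes are at the endpoints: vax_rate = -2 gives incidence = -95; vax_rate = 11 gives incidence = 9.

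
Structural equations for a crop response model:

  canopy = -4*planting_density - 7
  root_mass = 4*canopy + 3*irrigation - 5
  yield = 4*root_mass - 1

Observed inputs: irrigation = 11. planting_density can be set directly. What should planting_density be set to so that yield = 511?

planting_density = -8

Substituting into the root_mass equation gives root_mass = -16*planting_density.
Substituting into the yield equation gives yield = -64*planting_density - 1.
Solve -64*planting_density - 1 = 511: planting_density = (511 + 1) / -64 = -8.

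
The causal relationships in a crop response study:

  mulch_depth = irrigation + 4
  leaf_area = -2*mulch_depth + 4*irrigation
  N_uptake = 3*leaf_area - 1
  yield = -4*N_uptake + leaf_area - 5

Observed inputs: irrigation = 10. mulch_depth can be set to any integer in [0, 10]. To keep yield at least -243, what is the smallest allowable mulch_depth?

Intervening on mulch_depth fixes its value directly, overriding its dependence on irrigation.
Substituting into the leaf_area equation gives leaf_area = -2*mulch_depth + 40.
This gives N_uptake = -6*mulch_depth + 119.
yield becomes 22*mulch_depth - 441.
Require 22*mulch_depth - 441 ≥ -243, so mulch_depth ≥ 9.
The smallest integer in [0, 10] satisfying this is 9.

mulch_depth = 9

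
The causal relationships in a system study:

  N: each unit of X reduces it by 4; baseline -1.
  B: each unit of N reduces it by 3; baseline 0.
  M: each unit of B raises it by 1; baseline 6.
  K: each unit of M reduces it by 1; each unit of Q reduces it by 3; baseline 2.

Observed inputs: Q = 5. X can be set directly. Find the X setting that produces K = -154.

X = 11

Substituting into the B equation gives B = 12*X + 3.
Substituting into the M equation gives M = 12*X + 9.
Substituting into the K equation gives K = -12*X - 22.
Solve -12*X - 22 = -154: X = (-154 + 22) / -12 = 11.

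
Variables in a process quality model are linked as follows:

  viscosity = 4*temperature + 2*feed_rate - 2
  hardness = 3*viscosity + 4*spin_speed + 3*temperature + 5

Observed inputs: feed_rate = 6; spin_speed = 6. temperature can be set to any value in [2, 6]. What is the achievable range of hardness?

Substituting into the viscosity equation gives viscosity = 4*temperature + 10.
So hardness = 15*temperature + 59.
Linear in temperature, so extremes are at the endpoints: temperature = 2 gives hardness = 89; temperature = 6 gives hardness = 149.

89 to 149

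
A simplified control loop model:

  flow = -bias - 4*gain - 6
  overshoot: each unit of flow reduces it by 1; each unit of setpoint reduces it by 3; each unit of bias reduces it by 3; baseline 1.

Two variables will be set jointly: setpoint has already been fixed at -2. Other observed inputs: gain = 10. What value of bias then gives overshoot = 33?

With setpoint held at -2:
Substituting into the flow equation gives flow = -bias - 46.
Substituting into the overshoot equation gives overshoot = -2*bias + 53.
Solve -2*bias + 53 = 33: bias = (33 - 53) / -2 = 10.

bias = 10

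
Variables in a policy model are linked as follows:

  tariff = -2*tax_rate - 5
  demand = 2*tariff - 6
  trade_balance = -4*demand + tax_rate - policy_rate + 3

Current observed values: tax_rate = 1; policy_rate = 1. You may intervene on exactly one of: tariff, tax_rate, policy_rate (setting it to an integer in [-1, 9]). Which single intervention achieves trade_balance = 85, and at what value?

Intervening on tariff: trade_balance = -8*tariff + 27. Reaching 85 requires tariff = -29/4, not an integer.
Intervening on tax_rate: trade_balance = 17*tax_rate + 66. Reaching 85 requires tax_rate = 19/17, not an integer.
Intervening on policy_rate: with other inputs at their observed values, trade_balance = -policy_rate + 84. Solving for 85 gives policy_rate = -1, within [-1, 9].

set policy_rate = -1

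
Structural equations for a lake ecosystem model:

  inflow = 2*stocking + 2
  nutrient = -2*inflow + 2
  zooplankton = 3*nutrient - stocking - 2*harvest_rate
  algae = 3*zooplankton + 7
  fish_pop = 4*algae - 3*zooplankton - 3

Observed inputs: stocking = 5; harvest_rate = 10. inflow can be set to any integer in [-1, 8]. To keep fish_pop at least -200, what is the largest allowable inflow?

inflow = 1

Intervening on inflow fixes its value directly, overriding its dependence on stocking.
Substituting into the zooplankton equation gives zooplankton = -6*inflow - 19.
Substituting into the algae equation gives algae = -18*inflow - 50.
Substituting into the fish_pop equation gives fish_pop = -54*inflow - 146.
Require -54*inflow - 146 ≥ -200, so inflow ≤ 1.
The largest integer in [-1, 8] satisfying this is 1.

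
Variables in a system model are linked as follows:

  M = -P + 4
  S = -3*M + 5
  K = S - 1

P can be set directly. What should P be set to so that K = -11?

Substituting into the S equation gives S = 3*P - 7.
Substituting into the K equation gives K = 3*P - 8.
Solve 3*P - 8 = -11: P = (-11 + 8) / 3 = -1.

P = -1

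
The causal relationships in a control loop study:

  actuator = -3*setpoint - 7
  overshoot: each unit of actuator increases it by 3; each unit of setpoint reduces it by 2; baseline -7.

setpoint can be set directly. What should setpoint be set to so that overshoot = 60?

Substituting into the overshoot equation gives overshoot = -11*setpoint - 28.
Solve -11*setpoint - 28 = 60: setpoint = (60 + 28) / -11 = -8.

setpoint = -8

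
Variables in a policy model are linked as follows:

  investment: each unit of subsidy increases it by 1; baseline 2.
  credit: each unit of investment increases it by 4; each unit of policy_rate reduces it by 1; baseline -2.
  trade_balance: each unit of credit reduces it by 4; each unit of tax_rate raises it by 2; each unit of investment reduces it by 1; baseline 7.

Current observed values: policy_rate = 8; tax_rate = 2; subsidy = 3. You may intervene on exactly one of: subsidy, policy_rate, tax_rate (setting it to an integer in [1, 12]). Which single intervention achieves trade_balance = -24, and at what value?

set tax_rate = 7

Intervening on subsidy: trade_balance = -17*subsidy + 17. Reaching -24 requires subsidy = 41/17, not an integer.
Intervening on policy_rate: trade_balance = 4*policy_rate - 66. Reaching -24 requires policy_rate = 21/2, not an integer.
Intervening on tax_rate: with other inputs at their observed values, trade_balance = 2*tax_rate - 38. Solving for -24 gives tax_rate = 7, within [1, 12].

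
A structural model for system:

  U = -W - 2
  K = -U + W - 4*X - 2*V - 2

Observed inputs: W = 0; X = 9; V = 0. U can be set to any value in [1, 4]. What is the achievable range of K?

Intervening on U fixes its value directly, overriding its dependence on W.
Substituting into the K equation gives K = -U - 38.
Linear in U, so extremes are at the endpoints: U = 1 gives K = -39; U = 4 gives K = -42.

-42 to -39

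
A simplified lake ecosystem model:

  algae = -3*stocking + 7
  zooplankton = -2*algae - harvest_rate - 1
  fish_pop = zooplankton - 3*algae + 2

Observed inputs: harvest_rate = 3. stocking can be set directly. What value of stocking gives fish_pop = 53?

stocking = 6

Substituting into the zooplankton equation gives zooplankton = 6*stocking - 18.
fish_pop becomes 15*stocking - 37.
Solve 15*stocking - 37 = 53: stocking = (53 + 37) / 15 = 6.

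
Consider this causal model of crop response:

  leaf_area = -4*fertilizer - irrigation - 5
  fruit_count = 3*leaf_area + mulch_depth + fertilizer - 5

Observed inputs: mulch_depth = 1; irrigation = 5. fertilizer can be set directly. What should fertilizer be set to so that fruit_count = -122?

Substituting into the leaf_area equation gives leaf_area = -4*fertilizer - 10.
Substituting into the fruit_count equation gives fruit_count = -11*fertilizer - 34.
Solve -11*fertilizer - 34 = -122: fertilizer = (-122 + 34) / -11 = 8.

fertilizer = 8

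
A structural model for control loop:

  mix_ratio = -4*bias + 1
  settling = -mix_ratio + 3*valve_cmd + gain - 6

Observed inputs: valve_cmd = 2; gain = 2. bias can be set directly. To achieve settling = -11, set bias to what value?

Substituting into the settling equation gives settling = 4*bias + 1.
Solve 4*bias + 1 = -11: bias = (-11 - 1) / 4 = -3.

bias = -3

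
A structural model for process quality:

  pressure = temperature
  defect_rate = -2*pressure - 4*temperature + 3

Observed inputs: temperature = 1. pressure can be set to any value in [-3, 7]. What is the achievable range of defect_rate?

Intervening on pressure fixes its value directly, overriding its dependence on temperature.
Substituting into the defect_rate equation gives defect_rate = -2*pressure - 1.
Linear in pressure, so extremes are at the endpoints: pressure = -3 gives defect_rate = 5; pressure = 7 gives defect_rate = -15.

-15 to 5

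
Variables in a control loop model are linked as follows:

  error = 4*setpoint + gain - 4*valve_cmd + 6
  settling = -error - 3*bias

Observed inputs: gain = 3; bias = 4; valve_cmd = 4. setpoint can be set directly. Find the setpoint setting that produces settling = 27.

setpoint = -8

Substituting into the error equation gives error = 4*setpoint - 7.
So settling = -4*setpoint - 5.
Solve -4*setpoint - 5 = 27: setpoint = (27 + 5) / -4 = -8.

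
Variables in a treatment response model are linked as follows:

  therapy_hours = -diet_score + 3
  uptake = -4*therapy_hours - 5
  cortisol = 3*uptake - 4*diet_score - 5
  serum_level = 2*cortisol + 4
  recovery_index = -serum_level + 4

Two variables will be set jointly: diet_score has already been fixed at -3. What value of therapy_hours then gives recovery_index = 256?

With diet_score held at -3:
Intervening on therapy_hours fixes its value directly, overriding its dependence on diet_score.
Substituting into the cortisol equation gives cortisol = -12*therapy_hours - 8.
Substituting into the serum_level equation gives serum_level = -24*therapy_hours - 12.
This gives recovery_index = 24*therapy_hours + 16.
Solve 24*therapy_hours + 16 = 256: therapy_hours = (256 - 16) / 24 = 10.

therapy_hours = 10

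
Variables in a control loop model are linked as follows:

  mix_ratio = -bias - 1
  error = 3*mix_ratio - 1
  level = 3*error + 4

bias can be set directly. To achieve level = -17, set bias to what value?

Substituting into the error equation gives error = -3*bias - 4.
This gives level = -9*bias - 8.
Solve -9*bias - 8 = -17: bias = (-17 + 8) / -9 = 1.

bias = 1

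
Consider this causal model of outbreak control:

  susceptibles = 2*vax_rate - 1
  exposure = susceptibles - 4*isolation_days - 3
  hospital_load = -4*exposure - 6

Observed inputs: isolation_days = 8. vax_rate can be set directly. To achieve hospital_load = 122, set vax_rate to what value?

Substituting into the exposure equation gives exposure = 2*vax_rate - 36.
This gives hospital_load = -8*vax_rate + 138.
Solve -8*vax_rate + 138 = 122: vax_rate = (122 - 138) / -8 = 2.

vax_rate = 2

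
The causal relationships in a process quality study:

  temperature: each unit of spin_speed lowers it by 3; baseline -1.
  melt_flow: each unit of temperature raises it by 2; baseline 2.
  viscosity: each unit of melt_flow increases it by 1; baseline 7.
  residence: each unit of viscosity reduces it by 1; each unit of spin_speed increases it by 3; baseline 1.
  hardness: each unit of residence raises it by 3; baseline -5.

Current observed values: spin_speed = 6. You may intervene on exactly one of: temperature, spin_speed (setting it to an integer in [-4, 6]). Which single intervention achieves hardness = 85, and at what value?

set spin_speed = 4

Intervening on temperature: hardness = -6*temperature + 25. Reaching 85 requires temperature = -10, outside [-4, 6].
Intervening on spin_speed: with other inputs at their observed values, hardness = 27*spin_speed - 23. Solving for 85 gives spin_speed = 4, within [-4, 6].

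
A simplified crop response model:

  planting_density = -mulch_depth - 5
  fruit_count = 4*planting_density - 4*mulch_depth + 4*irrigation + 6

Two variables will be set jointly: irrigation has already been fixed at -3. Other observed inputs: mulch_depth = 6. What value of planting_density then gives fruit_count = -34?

With irrigation held at -3:
Intervening on planting_density fixes its value directly, overriding its dependence on mulch_depth.
Substituting into the fruit_count equation gives fruit_count = 4*planting_density - 30.
Solve 4*planting_density - 30 = -34: planting_density = (-34 + 30) / 4 = -1.

planting_density = -1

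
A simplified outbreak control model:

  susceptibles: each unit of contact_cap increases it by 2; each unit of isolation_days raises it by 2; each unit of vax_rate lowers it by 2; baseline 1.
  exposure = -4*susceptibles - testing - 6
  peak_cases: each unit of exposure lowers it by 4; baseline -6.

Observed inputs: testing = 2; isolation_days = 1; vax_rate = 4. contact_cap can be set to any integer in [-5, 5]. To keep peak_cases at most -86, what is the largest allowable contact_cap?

Substituting into the susceptibles equation gives susceptibles = 2*contact_cap - 5.
Substituting into the exposure equation gives exposure = -8*contact_cap + 12.
This gives peak_cases = 32*contact_cap - 54.
Require 32*contact_cap - 54 ≤ -86, so contact_cap ≤ -1.
The largest integer in [-5, 5] satisfying this is -1.

contact_cap = -1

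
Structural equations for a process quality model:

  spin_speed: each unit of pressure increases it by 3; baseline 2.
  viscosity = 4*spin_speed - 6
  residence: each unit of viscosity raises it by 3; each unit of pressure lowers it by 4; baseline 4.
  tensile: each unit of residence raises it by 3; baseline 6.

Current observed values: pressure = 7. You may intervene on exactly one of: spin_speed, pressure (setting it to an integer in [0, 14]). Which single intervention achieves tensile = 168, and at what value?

Intervening on spin_speed: with other inputs at their observed values, tensile = 36*spin_speed - 120. Solving for 168 gives spin_speed = 8, within [0, 14].
Intervening on pressure: tensile = 96*pressure + 36. Reaching 168 requires pressure = 11/8, not an integer.

set spin_speed = 8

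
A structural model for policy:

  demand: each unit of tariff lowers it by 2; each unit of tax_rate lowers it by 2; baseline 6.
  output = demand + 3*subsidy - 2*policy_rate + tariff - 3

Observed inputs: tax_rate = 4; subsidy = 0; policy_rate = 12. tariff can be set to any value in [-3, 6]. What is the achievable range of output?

Substituting into the demand equation gives demand = -2*tariff - 2.
So output = -tariff - 29.
Linear in tariff, so extremes are at the endpoints: tariff = -3 gives output = -26; tariff = 6 gives output = -35.

-35 to -26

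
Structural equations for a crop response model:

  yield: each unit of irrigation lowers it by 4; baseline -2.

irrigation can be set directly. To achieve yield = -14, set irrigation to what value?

irrigation = 3

Solve -4*irrigation - 2 = -14: irrigation = (-14 + 2) / -4 = 3.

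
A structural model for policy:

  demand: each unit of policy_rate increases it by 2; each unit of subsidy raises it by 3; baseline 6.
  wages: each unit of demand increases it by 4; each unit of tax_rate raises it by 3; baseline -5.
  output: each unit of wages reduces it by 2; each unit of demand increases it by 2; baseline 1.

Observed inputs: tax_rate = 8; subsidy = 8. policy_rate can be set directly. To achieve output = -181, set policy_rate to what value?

Substituting into the demand equation gives demand = 2*policy_rate + 30.
wages becomes 8*policy_rate + 139.
Substituting into the output equation gives output = -12*policy_rate - 217.
Solve -12*policy_rate - 217 = -181: policy_rate = (-181 + 217) / -12 = -3.

policy_rate = -3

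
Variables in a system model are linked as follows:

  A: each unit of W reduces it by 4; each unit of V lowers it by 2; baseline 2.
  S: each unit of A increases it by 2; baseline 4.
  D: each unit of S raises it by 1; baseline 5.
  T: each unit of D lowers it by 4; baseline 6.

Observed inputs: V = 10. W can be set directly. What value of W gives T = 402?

Substituting into the A equation gives A = -4*W - 18.
Substituting into the S equation gives S = -8*W - 32.
This gives D = -8*W - 27.
So T = 32*W + 114.
Solve 32*W + 114 = 402: W = (402 - 114) / 32 = 9.

W = 9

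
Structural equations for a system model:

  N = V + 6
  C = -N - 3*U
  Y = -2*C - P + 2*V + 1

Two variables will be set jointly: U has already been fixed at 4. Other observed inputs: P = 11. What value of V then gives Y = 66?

With U held at 4:
Substituting into the C equation gives C = -V - 18.
Substituting into the Y equation gives Y = 4*V + 26.
Solve 4*V + 26 = 66: V = (66 - 26) / 4 = 10.

V = 10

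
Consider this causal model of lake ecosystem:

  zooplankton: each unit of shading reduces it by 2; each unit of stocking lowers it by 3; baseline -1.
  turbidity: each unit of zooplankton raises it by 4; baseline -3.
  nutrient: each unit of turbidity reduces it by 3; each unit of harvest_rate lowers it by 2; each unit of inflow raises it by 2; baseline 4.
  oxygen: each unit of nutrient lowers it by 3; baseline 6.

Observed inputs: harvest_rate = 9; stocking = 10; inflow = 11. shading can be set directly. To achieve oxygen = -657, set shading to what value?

shading = -7

Substituting into the zooplankton equation gives zooplankton = -2*shading - 31.
So turbidity = -8*shading - 127.
Substituting into the nutrient equation gives nutrient = 24*shading + 389.
Substituting into the oxygen equation gives oxygen = -72*shading - 1161.
Solve -72*shading - 1161 = -657: shading = (-657 + 1161) / -72 = -7.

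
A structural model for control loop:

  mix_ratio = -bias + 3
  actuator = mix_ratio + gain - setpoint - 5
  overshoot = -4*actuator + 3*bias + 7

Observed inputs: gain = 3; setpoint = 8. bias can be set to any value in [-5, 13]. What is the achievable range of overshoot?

Substituting into the actuator equation gives actuator = -bias - 7.
Substituting into the overshoot equation gives overshoot = 7*bias + 35.
Linear in bias, so extremes are at the endpoints: bias = -5 gives overshoot = 0; bias = 13 gives overshoot = 126.

0 to 126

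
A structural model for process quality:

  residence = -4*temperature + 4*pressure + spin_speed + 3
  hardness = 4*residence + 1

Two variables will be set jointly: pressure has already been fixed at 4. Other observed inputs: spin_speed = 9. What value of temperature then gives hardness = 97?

With pressure held at 4:
Substituting into the residence equation gives residence = -4*temperature + 28.
So hardness = -16*temperature + 113.
Solve -16*temperature + 113 = 97: temperature = (97 - 113) / -16 = 1.

temperature = 1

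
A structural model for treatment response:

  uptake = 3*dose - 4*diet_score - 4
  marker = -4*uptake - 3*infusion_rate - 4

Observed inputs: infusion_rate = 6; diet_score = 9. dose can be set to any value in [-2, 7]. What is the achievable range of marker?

Substituting into the uptake equation gives uptake = 3*dose - 40.
Substituting into the marker equation gives marker = -12*dose + 138.
Linear in dose, so extremes are at the endpoints: dose = -2 gives marker = 162; dose = 7 gives marker = 54.

54 to 162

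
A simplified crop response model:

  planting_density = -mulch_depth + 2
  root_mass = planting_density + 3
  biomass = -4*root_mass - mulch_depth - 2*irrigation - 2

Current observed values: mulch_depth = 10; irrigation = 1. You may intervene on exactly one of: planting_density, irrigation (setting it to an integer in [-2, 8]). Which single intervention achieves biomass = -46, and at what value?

Intervening on planting_density: with other inputs at their observed values, biomass = -4*planting_density - 26. Solving for -46 gives planting_density = 5, within [-2, 8].
Intervening on irrigation: biomass = -2*irrigation + 8. Reaching -46 requires irrigation = 27, outside [-2, 8].

set planting_density = 5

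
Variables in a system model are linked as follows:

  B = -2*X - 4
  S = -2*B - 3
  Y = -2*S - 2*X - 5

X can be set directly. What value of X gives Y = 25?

Substituting into the S equation gives S = 4*X + 5.
This gives Y = -10*X - 15.
Solve -10*X - 15 = 25: X = (25 + 15) / -10 = -4.

X = -4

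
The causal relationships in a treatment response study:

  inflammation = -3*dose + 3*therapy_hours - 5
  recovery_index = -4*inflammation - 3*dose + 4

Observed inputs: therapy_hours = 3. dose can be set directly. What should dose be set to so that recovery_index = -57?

dose = -5

Substituting into the inflammation equation gives inflammation = -3*dose + 4.
recovery_index becomes 9*dose - 12.
Solve 9*dose - 12 = -57: dose = (-57 + 12) / 9 = -5.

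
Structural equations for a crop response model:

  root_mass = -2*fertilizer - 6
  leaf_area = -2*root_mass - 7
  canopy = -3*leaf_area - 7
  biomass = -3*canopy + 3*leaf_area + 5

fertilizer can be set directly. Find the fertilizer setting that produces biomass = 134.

fertilizer = 1

Substituting into the leaf_area equation gives leaf_area = 4*fertilizer + 5.
canopy becomes -12*fertilizer - 22.
Substituting into the biomass equation gives biomass = 48*fertilizer + 86.
Solve 48*fertilizer + 86 = 134: fertilizer = (134 - 86) / 48 = 1.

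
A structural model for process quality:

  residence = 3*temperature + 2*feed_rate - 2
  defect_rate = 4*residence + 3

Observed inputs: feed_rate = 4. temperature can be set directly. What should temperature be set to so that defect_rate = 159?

temperature = 11

Substituting into the residence equation gives residence = 3*temperature + 6.
Substituting into the defect_rate equation gives defect_rate = 12*temperature + 27.
Solve 12*temperature + 27 = 159: temperature = (159 - 27) / 12 = 11.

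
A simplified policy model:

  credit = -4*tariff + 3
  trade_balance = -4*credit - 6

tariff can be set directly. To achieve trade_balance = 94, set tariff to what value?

tariff = 7

Substituting into the trade_balance equation gives trade_balance = 16*tariff - 18.
Solve 16*tariff - 18 = 94: tariff = (94 + 18) / 16 = 7.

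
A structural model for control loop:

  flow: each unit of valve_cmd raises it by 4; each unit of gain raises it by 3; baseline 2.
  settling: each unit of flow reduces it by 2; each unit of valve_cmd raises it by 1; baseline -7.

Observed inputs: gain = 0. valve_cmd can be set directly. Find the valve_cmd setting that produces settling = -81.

Substituting into the flow equation gives flow = 4*valve_cmd + 2.
Substituting into the settling equation gives settling = -7*valve_cmd - 11.
Solve -7*valve_cmd - 11 = -81: valve_cmd = (-81 + 11) / -7 = 10.

valve_cmd = 10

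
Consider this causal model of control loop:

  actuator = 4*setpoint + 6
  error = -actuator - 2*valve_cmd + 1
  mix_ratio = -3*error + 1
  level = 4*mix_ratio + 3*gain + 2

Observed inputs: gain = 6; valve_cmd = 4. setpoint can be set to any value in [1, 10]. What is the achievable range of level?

228 to 660

Substituting into the error equation gives error = -4*setpoint - 13.
Substituting into the mix_ratio equation gives mix_ratio = 12*setpoint + 40.
Substituting into the level equation gives level = 48*setpoint + 180.
Linear in setpoint, so extremes are at the endpoints: setpoint = 1 gives level = 228; setpoint = 10 gives level = 660.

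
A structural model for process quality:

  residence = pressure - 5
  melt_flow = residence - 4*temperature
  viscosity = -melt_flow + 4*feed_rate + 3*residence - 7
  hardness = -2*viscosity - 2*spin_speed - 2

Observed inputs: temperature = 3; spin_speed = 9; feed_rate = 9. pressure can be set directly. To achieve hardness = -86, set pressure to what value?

Substituting into the melt_flow equation gives melt_flow = pressure - 17.
So viscosity = 2*pressure + 31.
hardness becomes -4*pressure - 82.
Solve -4*pressure - 82 = -86: pressure = (-86 + 82) / -4 = 1.

pressure = 1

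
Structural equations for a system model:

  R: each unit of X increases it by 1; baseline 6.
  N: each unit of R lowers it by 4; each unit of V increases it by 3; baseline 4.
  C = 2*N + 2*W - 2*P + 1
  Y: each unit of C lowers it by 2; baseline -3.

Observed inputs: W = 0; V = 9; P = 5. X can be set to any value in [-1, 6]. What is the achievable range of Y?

Substituting into the N equation gives N = -4*X + 7.
Substituting into the C equation gives C = -8*X + 5.
Substituting into the Y equation gives Y = 16*X - 13.
Linear in X, so extremes are at the endpoints: X = -1 gives Y = -29; X = 6 gives Y = 83.

-29 to 83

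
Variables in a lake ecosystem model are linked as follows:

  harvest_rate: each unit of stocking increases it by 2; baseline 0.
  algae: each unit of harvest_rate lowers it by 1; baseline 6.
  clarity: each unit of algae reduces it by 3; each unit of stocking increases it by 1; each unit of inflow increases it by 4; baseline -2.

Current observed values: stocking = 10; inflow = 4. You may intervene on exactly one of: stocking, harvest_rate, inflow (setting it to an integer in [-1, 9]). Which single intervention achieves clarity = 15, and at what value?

Intervening on stocking: clarity = 7*stocking - 4. Reaching 15 requires stocking = 19/7, not an integer.
Intervening on harvest_rate: with other inputs at their observed values, clarity = 3*harvest_rate + 6. Solving for 15 gives harvest_rate = 3, within [-1, 9].
Intervening on inflow: clarity = 4*inflow + 50. Reaching 15 requires inflow = -35/4, not an integer.

set harvest_rate = 3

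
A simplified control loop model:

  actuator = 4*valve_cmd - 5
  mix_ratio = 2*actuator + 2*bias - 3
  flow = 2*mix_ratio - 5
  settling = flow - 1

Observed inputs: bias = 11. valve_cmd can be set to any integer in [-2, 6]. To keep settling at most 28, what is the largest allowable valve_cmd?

Substituting into the mix_ratio equation gives mix_ratio = 8*valve_cmd + 9.
So flow = 16*valve_cmd + 13.
settling becomes 16*valve_cmd + 12.
Require 16*valve_cmd + 12 ≤ 28, so valve_cmd ≤ 1.
The largest integer in [-2, 6] satisfying this is 1.

valve_cmd = 1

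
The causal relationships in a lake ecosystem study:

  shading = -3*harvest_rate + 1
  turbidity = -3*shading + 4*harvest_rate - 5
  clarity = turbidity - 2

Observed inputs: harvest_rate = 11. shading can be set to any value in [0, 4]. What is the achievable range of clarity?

25 to 37

Intervening on shading fixes its value directly, overriding its dependence on harvest_rate.
Substituting into the turbidity equation gives turbidity = -3*shading + 39.
This gives clarity = -3*shading + 37.
Linear in shading, so extremes are at the endpoints: shading = 0 gives clarity = 37; shading = 4 gives clarity = 25.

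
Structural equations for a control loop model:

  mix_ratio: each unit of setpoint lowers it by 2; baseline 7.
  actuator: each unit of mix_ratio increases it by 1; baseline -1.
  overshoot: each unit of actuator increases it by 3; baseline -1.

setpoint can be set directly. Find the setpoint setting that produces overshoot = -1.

setpoint = 3

Substituting into the actuator equation gives actuator = -2*setpoint + 6.
Substituting into the overshoot equation gives overshoot = -6*setpoint + 17.
Solve -6*setpoint + 17 = -1: setpoint = (-1 - 17) / -6 = 3.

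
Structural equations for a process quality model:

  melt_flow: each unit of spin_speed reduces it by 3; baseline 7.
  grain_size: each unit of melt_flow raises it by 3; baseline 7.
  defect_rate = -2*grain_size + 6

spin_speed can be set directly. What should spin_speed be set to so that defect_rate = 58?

Substituting into the grain_size equation gives grain_size = -9*spin_speed + 28.
This gives defect_rate = 18*spin_speed - 50.
Solve 18*spin_speed - 50 = 58: spin_speed = (58 + 50) / 18 = 6.

spin_speed = 6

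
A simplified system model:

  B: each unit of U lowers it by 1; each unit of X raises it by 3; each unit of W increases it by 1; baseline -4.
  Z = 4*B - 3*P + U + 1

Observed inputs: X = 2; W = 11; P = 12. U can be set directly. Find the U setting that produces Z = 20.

U = -1

Substituting into the B equation gives B = -U + 13.
So Z = -3*U + 17.
Solve -3*U + 17 = 20: U = (20 - 17) / -3 = -1.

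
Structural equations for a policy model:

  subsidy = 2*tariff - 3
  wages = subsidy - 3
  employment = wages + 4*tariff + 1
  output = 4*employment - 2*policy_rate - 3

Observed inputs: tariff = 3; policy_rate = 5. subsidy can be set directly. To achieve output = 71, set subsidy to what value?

subsidy = 11

Intervening on subsidy fixes its value directly, overriding its dependence on tariff.
Substituting into the employment equation gives employment = subsidy + 10.
Substituting into the output equation gives output = 4*subsidy + 27.
Solve 4*subsidy + 27 = 71: subsidy = (71 - 27) / 4 = 11.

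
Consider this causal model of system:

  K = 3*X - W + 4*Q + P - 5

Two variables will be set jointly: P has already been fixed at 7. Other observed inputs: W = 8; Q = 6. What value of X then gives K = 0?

With P held at 7:
Substituting into the K equation gives K = 3*X + 18.
Solve 3*X + 18 = 0: X = (0 - 18) / 3 = -6.

X = -6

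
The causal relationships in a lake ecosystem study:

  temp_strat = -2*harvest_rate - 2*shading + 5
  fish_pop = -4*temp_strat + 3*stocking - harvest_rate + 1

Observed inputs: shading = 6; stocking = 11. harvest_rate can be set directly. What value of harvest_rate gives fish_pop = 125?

Substituting into the temp_strat equation gives temp_strat = -2*harvest_rate - 7.
Substituting into the fish_pop equation gives fish_pop = 7*harvest_rate + 62.
Solve 7*harvest_rate + 62 = 125: harvest_rate = (125 - 62) / 7 = 9.

harvest_rate = 9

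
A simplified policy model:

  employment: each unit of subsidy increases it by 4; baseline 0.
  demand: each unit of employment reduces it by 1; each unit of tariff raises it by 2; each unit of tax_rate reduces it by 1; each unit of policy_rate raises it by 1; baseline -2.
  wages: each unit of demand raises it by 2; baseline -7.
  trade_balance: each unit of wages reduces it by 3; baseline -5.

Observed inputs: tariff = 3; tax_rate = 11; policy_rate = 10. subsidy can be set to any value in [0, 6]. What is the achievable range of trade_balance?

-2 to 142

Substituting into the demand equation gives demand = -4*subsidy + 3.
Substituting into the wages equation gives wages = -8*subsidy - 1.
This gives trade_balance = 24*subsidy - 2.
Linear in subsidy, so extremes are at the endpoints: subsidy = 0 gives trade_balance = -2; subsidy = 6 gives trade_balance = 142.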